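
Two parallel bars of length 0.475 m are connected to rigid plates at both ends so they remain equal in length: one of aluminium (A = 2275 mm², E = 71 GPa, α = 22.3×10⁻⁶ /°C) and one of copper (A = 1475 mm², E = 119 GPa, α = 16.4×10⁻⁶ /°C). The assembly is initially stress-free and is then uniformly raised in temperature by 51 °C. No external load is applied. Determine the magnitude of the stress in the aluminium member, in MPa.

σ ≈ 11.1 MPa (compressive)

Both members must finish at the same length. With the larger α, the aluminium tends to over-expand; the plates restrain it, putting the aluminium in compression and the copper in tension. With no external load the two internal forces are equal and opposite, magnitude P.
Setting the final lengths equal and cancelling L: (α₁ − α₂)ΔT = P/(A₁E₁) + P/(A₂E₂).
|α₁ − α₂|·ΔT = 5.9×10⁻⁶ × 51 = 0.0003009.
1/(A₁E₁) + 1/(A₂E₂) = 1/(2275×71×10³) + 1/(1475×119×10³) = 1.189×10⁻⁸ N⁻¹.
So P = 0.0003009 / 1.189×10⁻⁸ = 25.31 kN.
σ_{aluminium} = P/A₁ = 25310/2275 = 11.13 MPa, compressive.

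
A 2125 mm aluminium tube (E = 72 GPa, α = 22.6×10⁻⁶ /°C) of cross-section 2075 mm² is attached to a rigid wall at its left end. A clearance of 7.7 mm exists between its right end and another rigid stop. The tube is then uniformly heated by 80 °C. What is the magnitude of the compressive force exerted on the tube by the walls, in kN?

Free thermal elongation = αΔT L = 22.6×10⁻⁶ × 80 × 2125 = 3.842 mm.
Since δ_free = 3.84 mm is less than the 7.7 mm gap, the tube never touches the wall. No axial force develops.

P ≈ 0 kN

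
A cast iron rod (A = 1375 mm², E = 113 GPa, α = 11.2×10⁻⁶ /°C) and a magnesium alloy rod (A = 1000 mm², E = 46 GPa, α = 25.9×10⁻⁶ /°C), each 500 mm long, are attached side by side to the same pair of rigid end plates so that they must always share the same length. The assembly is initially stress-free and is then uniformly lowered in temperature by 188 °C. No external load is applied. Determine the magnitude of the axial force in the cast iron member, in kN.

P ≈ 98.1 kN (compressive in the cast iron)

The magnesium alloy has the larger α, so on cooling it would change length more than the cast iron if both were free. The rigid plates force a common final length, so the magnesium alloy is put into tension and the cast iron into compression, with equal and opposite forces P (no external load).
Setting the final lengths equal and cancelling L: (α₁ − α₂)ΔT = P/(A₁E₁) + P/(A₂E₂).
|α₁ − α₂|·ΔT = 14.7×10⁻⁶ × 188 = 0.002764.
1/(A₁E₁) + 1/(A₂E₂) = 1/(1375×113×10³) + 1/(1000×46×10³) = 2.818×10⁻⁸ N⁻¹.
P = 0.002764 / 2.818×10⁻⁸ = 98090 N = 98.09 kN.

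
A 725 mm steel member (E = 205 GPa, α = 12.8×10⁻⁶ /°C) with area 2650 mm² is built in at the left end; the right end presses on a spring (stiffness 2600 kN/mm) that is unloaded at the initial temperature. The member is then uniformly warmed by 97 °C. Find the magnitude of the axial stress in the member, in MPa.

σ ≈ 198 MPa (compressive)

The unrestrained thermal change is αΔT L = 12.8×10⁻⁶ × 97 × 725 = 0.9002 mm.
With a force P in the spring, the elastic change of the member is PL/(AE) and that of the spring is P/k; compatibility requires their sum to equal δ_free.
P [ L/(AE) + 1/k ] = δ_free → P [ 725/(2650×205×10³) + 1/(2600×10³) ] = 0.9002.
P = 0.9002 / 1.719×10⁻⁶ = 523600 N.
σ = P/A = 523600/2650 = 197.6 MPa.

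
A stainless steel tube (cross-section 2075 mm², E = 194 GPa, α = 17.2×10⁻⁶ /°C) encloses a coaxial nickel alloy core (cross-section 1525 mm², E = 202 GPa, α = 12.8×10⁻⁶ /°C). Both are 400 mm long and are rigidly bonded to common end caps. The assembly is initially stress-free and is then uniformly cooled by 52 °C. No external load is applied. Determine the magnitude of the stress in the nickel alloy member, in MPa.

Both members must finish at the same length. With the larger α, the stainless steel tends to over-contract; the plates restrain it, putting the stainless steel in tension and the nickel alloy in compression. With no external load the two internal forces are equal and opposite, magnitude P.
Compatibility of the two members (thermal + elastic change equal): (α₁ − α₂)ΔT = P·[1/(A₁E₁) + 1/(A₂E₂)].
|α₁ − α₂|·ΔT = 4.4×10⁻⁶ × 52 = 0.0002288.
1/(A₁E₁) + 1/(A₂E₂) = 1/(2075×194×10³) + 1/(1525×202×10³) = 5.73×10⁻⁹ N⁻¹.
So P = 0.0002288 / 5.73×10⁻⁹ = 39.93 kN.
σ_{nickel alloy} = P/A₂ = 39930/1525 = 26.18 MPa, compressive.

σ ≈ 26.2 MPa (compressive)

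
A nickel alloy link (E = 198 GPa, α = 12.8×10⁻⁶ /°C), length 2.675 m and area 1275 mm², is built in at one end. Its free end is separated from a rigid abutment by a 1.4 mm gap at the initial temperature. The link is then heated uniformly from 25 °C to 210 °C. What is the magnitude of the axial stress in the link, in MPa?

σ ≈ 365 MPa (compressive)

If the wall were absent the link would grow by αΔT L = 12.8×10⁻⁶ × 185 × 2675 = 6.334 mm.
After closing the 1.4 mm clearance, 6.334 − 1.4 = 4.934 mm of expansion remains to be suppressed by the wall.
Compatibility: PL/(AE) = 4.934 mm, so σ = P/A = E × (4.934/2675) = 365.2 MPa.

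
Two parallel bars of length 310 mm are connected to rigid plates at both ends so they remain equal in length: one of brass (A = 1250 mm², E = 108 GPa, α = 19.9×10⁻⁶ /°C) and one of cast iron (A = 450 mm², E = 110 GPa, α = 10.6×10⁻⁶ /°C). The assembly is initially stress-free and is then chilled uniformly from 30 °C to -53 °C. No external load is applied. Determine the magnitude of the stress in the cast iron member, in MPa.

σ ≈ 62.1 MPa (compressive)

Both members must finish at the same length. With the larger α, the brass tends to over-contract; the plates restrain it, putting the brass in tension and the cast iron in compression. With no external load the two internal forces are equal and opposite, magnitude P.
Equating the net (thermal + elastic) strains gives |α₁ − α₂|·ΔT = P·[1/(A₁E₁) + 1/(A₂E₂)].
|α₁ − α₂|·ΔT = 9.3×10⁻⁶ × 83 = 0.0007719.
1/(A₁E₁) + 1/(A₂E₂) = 1/(1250×108×10³) + 1/(450×110×10³) = 2.761×10⁻⁸ N⁻¹.
So P = 0.0007719 / 2.761×10⁻⁸ = 27.96 kN.
σ_{cast iron} = P/A₂ = 27960/450 = 62.13 MPa, compressive.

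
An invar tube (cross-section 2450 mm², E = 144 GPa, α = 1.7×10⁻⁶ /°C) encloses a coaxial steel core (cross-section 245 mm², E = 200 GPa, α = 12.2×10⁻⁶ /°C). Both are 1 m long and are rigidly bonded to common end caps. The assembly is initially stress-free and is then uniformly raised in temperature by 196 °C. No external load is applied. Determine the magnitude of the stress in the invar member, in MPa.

Equilibrium of a rigid end plate with no external load gives equal and opposite internal forces ±P in the two members. Since α_{steel} > α_{invar}, heating drives the steel into compression and the invar into tension.
Equating the net (thermal + elastic) strains gives |α₁ − α₂|·ΔT = P·[1/(A₁E₁) + 1/(A₂E₂)].
|α₁ − α₂|·ΔT = 10.5×10⁻⁶ × 196 = 0.002058.
1/(A₁E₁) + 1/(A₂E₂) = 1/(2450×144×10³) + 1/(245×200×10³) = 2.324×10⁻⁸ N⁻¹.
P = 0.002058 / 2.324×10⁻⁸ = 88540 N = 88.54 kN.
σ_{invar} = P/A₁ = 88540/2450 = 36.14 MPa, tensile.

σ ≈ 36.1 MPa (tensile)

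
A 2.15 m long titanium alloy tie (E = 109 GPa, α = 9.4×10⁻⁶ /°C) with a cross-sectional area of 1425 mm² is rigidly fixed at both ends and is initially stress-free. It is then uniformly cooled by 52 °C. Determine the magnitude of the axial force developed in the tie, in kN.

With zero net strain, σ = E·αΔT = 109 GPa × 9.4×10⁻⁶ × 52 = 53.28 MPa.
P = AEαΔT = 1425 × 109×10³ × 9.4×10⁻⁶ × 52 = 75.92 kN (tensile).

P ≈ 75.9 kN (tensile)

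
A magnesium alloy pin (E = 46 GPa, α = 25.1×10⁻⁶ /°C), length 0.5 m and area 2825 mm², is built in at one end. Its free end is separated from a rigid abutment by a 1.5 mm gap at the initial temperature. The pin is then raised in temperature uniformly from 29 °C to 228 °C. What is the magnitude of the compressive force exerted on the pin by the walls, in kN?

If the wall were absent the pin would grow by αΔT L = 25.1×10⁻⁶ × 199 × 500 = 2.497 mm.
After closing the 1.5 mm clearance, 2.497 − 1.5 = 0.9975 mm of expansion remains to be suppressed by the wall.
So σ = E(δ_free − g)/L = 46×10³ × 0.9975/500 = 91.77 MPa.
Force on the wall = σA = 91.77 × 2825 mm² = 259.2 kN.

P ≈ 259 kN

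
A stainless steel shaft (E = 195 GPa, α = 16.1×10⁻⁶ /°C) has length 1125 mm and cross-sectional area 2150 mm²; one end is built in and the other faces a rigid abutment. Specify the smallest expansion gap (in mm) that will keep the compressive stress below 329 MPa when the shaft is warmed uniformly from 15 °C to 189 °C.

g ≈ 1.25 mm

With no wall the shaft would lengthen by αΔT L = 16.1×10⁻⁶ × 174 × 1125 = 3.152 mm.
At the allowable stress the elastic shortening the wall may impose is σL/E = 329 × 1125 / (195×10³) = 1.898 mm.
The gap must absorb the remainder: g_min = 3.152 − 1.898 = 1.253 mm.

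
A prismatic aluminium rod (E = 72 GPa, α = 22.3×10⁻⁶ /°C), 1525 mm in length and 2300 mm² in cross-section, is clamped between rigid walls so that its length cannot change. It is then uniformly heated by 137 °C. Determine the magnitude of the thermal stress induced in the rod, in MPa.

σ ≈ 220 MPa (compressive)

With length fixed, the mechanical strain must cancel the thermal strain αΔT = 22.3×10⁻⁶ × 137 = 3055.1×10⁻⁶.
Hence σ = E·αΔT = 72×10³ × 3055.1×10⁻⁶ = 220 MPa, compressive.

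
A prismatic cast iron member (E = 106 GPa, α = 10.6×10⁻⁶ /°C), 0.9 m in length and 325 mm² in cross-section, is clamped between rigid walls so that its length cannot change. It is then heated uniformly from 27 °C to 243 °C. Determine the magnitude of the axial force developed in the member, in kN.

P ≈ 78.9 kN (compressive)

Full restraint means ε = 0, so the stress is σ = EαΔT = 106×10³ × 10.6×10⁻⁶ × 216 = 242.7 MPa.
Axial force P = σA = 242.7 × 325 = 78880 N = 78.88 kN, compressive.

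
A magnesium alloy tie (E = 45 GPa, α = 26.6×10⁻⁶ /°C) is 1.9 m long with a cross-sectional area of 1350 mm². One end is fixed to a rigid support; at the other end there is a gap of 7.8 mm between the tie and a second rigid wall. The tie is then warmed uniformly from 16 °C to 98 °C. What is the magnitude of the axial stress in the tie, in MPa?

If the wall were absent the tie would grow by αΔT L = 26.6×10⁻⁶ × 82 × 1900 = 4.144 mm.
Since δ_free = 4.14 mm is less than the 7.8 mm gap, the tie never touches the wall. No axial force develops.

σ ≈ 0 MPa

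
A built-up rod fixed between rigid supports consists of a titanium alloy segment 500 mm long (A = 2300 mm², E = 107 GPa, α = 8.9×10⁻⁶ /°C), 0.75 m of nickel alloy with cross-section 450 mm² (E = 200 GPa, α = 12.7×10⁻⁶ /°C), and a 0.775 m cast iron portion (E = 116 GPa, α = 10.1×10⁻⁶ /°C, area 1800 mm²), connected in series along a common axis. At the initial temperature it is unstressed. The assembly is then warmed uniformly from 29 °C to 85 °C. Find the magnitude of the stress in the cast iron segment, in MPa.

σ ≈ 48.2 MPa (compressive)

If the supports were absent, the total length change would be Σ αᵢΔT Lᵢ = 8.9×10⁻⁶×56×500 + 12.7×10⁻⁶×56×750 + 10.1×10⁻⁶×56×775 = 1.221 mm.
The walls prevent any net length change, so an axial force P (same in every segment) develops. Compatibility: P · Σ Lᵢ/(AᵢEᵢ) = δ_free.
The series flexibility is Σ Lᵢ/(AᵢEᵢ) = 500/(2300×107×10³) + 750/(450×200×10³) + 775/(1800×116×10³) = 1.408×10⁻⁵ mm/N.
P = 1.221 / 1.408×10⁻⁵ = 86730 N = 86.73 kN, compressive.
σ_{cast iron} = P / A = 86730 / 1800 = 48.19 MPa.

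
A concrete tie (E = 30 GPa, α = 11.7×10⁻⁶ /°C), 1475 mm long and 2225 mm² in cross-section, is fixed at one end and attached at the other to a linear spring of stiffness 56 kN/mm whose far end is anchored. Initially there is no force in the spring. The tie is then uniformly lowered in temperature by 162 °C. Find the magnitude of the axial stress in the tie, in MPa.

If the spring were absent the tie would shorten by αΔT L = 11.7×10⁻⁶ × 162 × 1475 = 2.796 mm.
Let P be the tensile force in the spring. The tie extends elastically by PL/(AE) and the spring stretches by P/k; together these equal δ_free.
So P = δ_free / [L/(AE) + 1/k] = 2.796 / [ 1475/(2225×30×10³) + 1/(56×10³) ].
P = 2.796 / 3.995×10⁻⁵ = 69970 N.
σ = P/A = 69970/2225 = 31.45 MPa.

σ ≈ 31.4 MPa (tensile)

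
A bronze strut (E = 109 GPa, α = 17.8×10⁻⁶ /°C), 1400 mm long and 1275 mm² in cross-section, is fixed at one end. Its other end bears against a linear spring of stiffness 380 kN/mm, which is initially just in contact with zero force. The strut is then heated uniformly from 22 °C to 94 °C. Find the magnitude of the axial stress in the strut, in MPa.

Free thermal expansion: δ_free = αΔT L = 17.8×10⁻⁶ × 72 × 1400 = 1.794 mm.
Let P be the compressive force at the spring. The strut shortens elastically by PL/(AE) and the spring compresses by P/k; together these equal δ_free.
P [ L/(AE) + 1/k ] = δ_free → P [ 1400/(1275×109×10³) + 1/(380×10³) ] = 1.794.
P = 1.794 / 1.271×10⁻⁵ = 141200 N.
σ = P/A = 141200/1275 = 110.8 MPa.

σ ≈ 111 MPa (compressive)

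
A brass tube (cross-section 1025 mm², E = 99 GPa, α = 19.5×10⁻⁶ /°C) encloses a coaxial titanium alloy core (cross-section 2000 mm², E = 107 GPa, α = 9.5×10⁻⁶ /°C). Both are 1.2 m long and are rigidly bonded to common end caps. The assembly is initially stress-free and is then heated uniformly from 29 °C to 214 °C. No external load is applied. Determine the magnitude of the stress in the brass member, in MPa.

σ ≈ 124 MPa (compressive)

The brass has the larger α, so on heating it would change length more than the titanium alloy if both were free. The rigid plates force a common final length, so the brass is put into compression and the titanium alloy into tension, with equal and opposite forces P (no external load).
Equating the net (thermal + elastic) strains gives |α₁ − α₂|·ΔT = P·[1/(A₁E₁) + 1/(A₂E₂)].
|α₁ − α₂|·ΔT = 10×10⁻⁶ × 185 = 0.00185.
1/(A₁E₁) + 1/(A₂E₂) = 1/(1025×99×10³) + 1/(2000×107×10³) = 1.453×10⁻⁸ N⁻¹.
P = 0.00185 / 1.453×10⁻⁸ = 127300 N = 127.3 kN.
σ_{brass} = P/A₁ = 127300/1025 = 124.2 MPa, compressive.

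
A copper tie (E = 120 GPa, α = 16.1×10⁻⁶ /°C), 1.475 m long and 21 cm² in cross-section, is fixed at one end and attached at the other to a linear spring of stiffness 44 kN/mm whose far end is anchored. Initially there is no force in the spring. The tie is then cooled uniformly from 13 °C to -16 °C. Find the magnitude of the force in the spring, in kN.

The unrestrained thermal change is αΔT L = 16.1×10⁻⁶ × 29 × 1475 = 0.6887 mm.
With a force P in the spring, the elastic change of the tie is PL/(AE) and that of the spring is P/k; compatibility requires their sum to equal δ_free.
So P = δ_free / [L/(AE) + 1/k] = 0.6887 / [ 1475/(2100×120×10³) + 1/(44×10³) ].
P = 0.6887 / 2.858×10⁻⁵ = 24100 N.

P ≈ 24.1 kN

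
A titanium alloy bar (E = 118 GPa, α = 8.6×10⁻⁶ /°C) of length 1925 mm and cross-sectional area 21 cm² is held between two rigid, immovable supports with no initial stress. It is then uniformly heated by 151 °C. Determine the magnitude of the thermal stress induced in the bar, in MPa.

With length fixed, the mechanical strain must cancel the thermal strain αΔT = 8.6×10⁻⁶ × 151 = 1298.6×10⁻⁶.
Hence σ = E·αΔT = 118×10³ × 1298.6×10⁻⁶ = 153.2 MPa, compressive.

σ ≈ 153 MPa (compressive)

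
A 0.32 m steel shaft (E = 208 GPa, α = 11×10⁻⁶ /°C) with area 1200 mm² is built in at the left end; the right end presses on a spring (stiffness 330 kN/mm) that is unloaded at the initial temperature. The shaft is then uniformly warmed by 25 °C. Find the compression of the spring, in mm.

If the spring were absent the shaft would lengthen by αΔT L = 11×10⁻⁶ × 25 × 320 = 0.088 mm.
Let P be the compressive force at the spring. The shaft shortens elastically by PL/(AE) and the spring compresses by P/k; together these equal δ_free.
So P = δ_free / [L/(AE) + 1/k] = 0.088 / [ 320/(1200×208×10³) + 1/(330×10³) ].
P = 0.088 / 4.312×10⁻⁶ = 20410 N.
Spring compression = P/k = 20410/(330×10³) = 0.06184 mm.

δ ≈ 0.0618 mm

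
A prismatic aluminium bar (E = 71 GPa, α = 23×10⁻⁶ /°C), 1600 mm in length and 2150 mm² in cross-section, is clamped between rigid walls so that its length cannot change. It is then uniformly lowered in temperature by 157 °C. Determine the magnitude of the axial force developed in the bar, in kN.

P ≈ 551 kN (tensile)

With zero net strain, σ = E·αΔT = 71 GPa × 23×10⁻⁶ × 157 = 256.4 MPa.
Axial force P = σA = 256.4 × 2150 = 551200 N = 551.2 kN, tensile.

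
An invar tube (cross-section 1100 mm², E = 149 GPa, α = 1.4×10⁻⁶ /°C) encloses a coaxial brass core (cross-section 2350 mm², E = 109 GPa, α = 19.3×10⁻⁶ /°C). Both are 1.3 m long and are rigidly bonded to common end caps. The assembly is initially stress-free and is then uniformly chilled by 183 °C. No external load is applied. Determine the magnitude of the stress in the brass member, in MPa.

The brass has the larger α, so on cooling it would change length more than the invar if both were free. The rigid plates force a common final length, so the brass is put into tension and the invar into compression, with equal and opposite forces P (no external load).
Setting the final lengths equal and cancelling L: (α₁ − α₂)ΔT = P/(A₁E₁) + P/(A₂E₂).
|α₁ − α₂|·ΔT = 17.9×10⁻⁶ × 183 = 0.003276.
1/(A₁E₁) + 1/(A₂E₂) = 1/(1100×149×10³) + 1/(2350×109×10³) = 1.001×10⁻⁸ N⁻¹.
So P = 0.003276 / 1.001×10⁻⁸ = 327.4 kN.
σ_{brass} = P/A₂ = 327400/2350 = 139.3 MPa, tensile.

σ ≈ 139 MPa (tensile)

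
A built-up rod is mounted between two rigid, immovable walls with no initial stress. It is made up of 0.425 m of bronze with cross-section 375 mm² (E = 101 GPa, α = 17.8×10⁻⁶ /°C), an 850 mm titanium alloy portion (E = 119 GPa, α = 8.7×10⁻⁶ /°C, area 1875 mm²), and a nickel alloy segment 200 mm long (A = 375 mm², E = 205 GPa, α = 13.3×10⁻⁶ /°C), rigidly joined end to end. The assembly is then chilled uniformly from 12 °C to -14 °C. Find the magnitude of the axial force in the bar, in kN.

P ≈ 26 kN (tensile)

Free thermal contraction of the whole bar: Σ αᵢΔT Lᵢ = 17.8×10⁻⁶×26×425 + 8.7×10⁻⁶×26×850 + 13.3×10⁻⁶×26×200 = 0.4581 mm.
Since the ends are fixed, an axial force P builds up, equal in every segment, with P · Σ Lᵢ/(AᵢEᵢ) = δ_free.
Σ Lᵢ/(AᵢEᵢ) = 425/(375×101×10³) + 850/(1875×119×10³) + 200/(375×205×10³) = 1.763×10⁻⁵ mm/N.
P = 0.4581 / 1.763×10⁻⁵ = 25980 N = 25.98 kN, tensile.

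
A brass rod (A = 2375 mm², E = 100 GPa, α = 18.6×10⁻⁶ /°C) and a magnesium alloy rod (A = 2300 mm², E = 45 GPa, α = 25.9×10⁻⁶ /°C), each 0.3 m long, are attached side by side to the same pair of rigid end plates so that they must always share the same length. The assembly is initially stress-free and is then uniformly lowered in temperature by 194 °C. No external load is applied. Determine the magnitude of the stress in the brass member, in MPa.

σ ≈ 43 MPa (compressive)

Both members must finish at the same length. With the larger α, the magnesium alloy tends to over-contract; the plates restrain it, putting the magnesium alloy in tension and the brass in compression. With no external load the two internal forces are equal and opposite, magnitude P.
Equating the net (thermal + elastic) strains gives |α₁ − α₂|·ΔT = P·[1/(A₁E₁) + 1/(A₂E₂)].
|α₁ − α₂|·ΔT = 7.3×10⁻⁶ × 194 = 0.001416.
1/(A₁E₁) + 1/(A₂E₂) = 1/(2375×100×10³) + 1/(2300×45×10³) = 1.387×10⁻⁸ N⁻¹.
P = 0.001416 / 1.387×10⁻⁸ = 102100 N = 102.1 kN.
σ_{brass} = P/A₁ = 102100/2375 = 42.98 MPa, compressive.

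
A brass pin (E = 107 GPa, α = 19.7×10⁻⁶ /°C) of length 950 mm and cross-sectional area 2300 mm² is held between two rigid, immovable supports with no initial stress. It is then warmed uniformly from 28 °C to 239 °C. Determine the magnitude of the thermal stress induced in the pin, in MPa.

Because both ends are immovable the net strain is zero, and the suppressed thermal strain is αΔT = 19.7×10⁻⁶ × 211 = 4156.7×10⁻⁶.
Hence σ = E·αΔT = 107×10³ × 4156.7×10⁻⁶ = 444.8 MPa, compressive.

σ ≈ 445 MPa (compressive)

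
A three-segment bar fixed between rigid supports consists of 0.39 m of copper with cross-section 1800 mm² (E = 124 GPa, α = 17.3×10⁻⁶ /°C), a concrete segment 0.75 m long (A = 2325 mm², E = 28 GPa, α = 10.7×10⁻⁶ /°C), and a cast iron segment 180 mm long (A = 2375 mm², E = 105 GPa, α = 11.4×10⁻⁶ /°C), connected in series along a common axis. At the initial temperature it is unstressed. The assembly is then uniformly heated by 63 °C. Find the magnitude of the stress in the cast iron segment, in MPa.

σ ≈ 31.9 MPa (compressive)

If the supports were absent, the total length change would be Σ αᵢΔT Lᵢ = 17.3×10⁻⁶×63×390 + 10.7×10⁻⁶×63×750 + 11.4×10⁻⁶×63×180 = 1.06 mm.
The rigid supports impose zero overall length change; the single axial force P common to all segments must satisfy P Σ Lᵢ/(AᵢEᵢ) = δ_free.
Σ Lᵢ/(AᵢEᵢ) = 390/(1800×124×10³) + 750/(2325×28×10³) + 180/(2375×105×10³) = 1.399×10⁻⁵ mm/N.
So P = 1.06 / 1.399×10⁻⁵ = 75.76 kN, compressive.
σ_{cast iron} = P / A = 75760 / 2375 = 31.9 MPa.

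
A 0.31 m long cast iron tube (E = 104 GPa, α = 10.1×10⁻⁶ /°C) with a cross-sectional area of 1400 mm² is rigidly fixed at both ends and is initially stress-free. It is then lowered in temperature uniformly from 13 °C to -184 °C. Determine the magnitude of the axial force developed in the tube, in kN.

The ends cannot move, so σ = EαΔT = 104×10³ × 10.1×10⁻⁶ × 197 = 206.9 MPa.
P = AEαΔT = 1400 × 104×10³ × 10.1×10⁻⁶ × 197 = 289.7 kN (tensile).

P ≈ 290 kN (tensile)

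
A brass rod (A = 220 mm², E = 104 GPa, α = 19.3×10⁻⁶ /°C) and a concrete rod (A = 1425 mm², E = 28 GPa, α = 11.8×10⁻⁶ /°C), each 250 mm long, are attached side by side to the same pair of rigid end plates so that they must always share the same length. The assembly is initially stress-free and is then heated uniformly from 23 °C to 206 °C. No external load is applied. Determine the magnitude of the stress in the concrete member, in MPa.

Both members must finish at the same length. With the larger α, the brass tends to over-expand; the plates restrain it, putting the brass in compression and the concrete in tension. With no external load the two internal forces are equal and opposite, magnitude P.
Equating the net (thermal + elastic) strains gives |α₁ − α₂|·ΔT = P·[1/(A₁E₁) + 1/(A₂E₂)].
|α₁ − α₂|·ΔT = 7.5×10⁻⁶ × 183 = 0.001372.
1/(A₁E₁) + 1/(A₂E₂) = 1/(220×104×10³) + 1/(1425×28×10³) = 6.877×10⁻⁸ N⁻¹.
So P = 0.001372 / 6.877×10⁻⁸ = 19.96 kN.
σ_{concrete} = P/A₂ = 19960/1425 = 14.01 MPa, tensile.

σ ≈ 14 MPa (tensile)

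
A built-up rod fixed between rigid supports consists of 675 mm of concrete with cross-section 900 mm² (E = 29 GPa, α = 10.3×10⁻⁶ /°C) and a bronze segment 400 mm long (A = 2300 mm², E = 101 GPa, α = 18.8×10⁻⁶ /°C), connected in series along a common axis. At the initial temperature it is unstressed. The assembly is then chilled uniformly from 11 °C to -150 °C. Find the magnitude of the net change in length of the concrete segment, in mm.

With the walls removed the bar would change length by δ_free = Σ αᵢΔT Lᵢ = 10.3×10⁻⁶×161×675 + 18.8×10⁻⁶×161×400 = 2.33 mm.
The rigid supports impose zero overall length change; the single axial force P common to all segments must satisfy P Σ Lᵢ/(AᵢEᵢ) = δ_free.
The series flexibility is Σ Lᵢ/(AᵢEᵢ) = 675/(900×29×10³) + 400/(2300×101×10³) = 2.758×10⁻⁵ mm/N.
So P = 2.33 / 2.758×10⁻⁵ = 84.47 kN, tensile.
For the concrete segment, free thermal change = 10.3×10⁻⁶×161×675 = 1.119 mm and elastic change from P = 84470×675/(900×29×10³) = 2.185 mm; these oppose, so the net change is 1.07 mm (segment lengthens).

|ΔL| ≈ 1.07 mm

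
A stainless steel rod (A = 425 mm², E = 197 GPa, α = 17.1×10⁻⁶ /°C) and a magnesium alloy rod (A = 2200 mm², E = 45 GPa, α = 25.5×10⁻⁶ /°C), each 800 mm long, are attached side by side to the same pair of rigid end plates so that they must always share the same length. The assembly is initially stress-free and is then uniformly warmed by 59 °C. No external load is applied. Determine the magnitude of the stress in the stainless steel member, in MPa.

Equilibrium of a rigid end plate with no external load gives equal and opposite internal forces ±P in the two members. Since α_{magnesium alloy} > α_{stainless steel}, heating drives the magnesium alloy into compression and the stainless steel into tension.
Equating the net (thermal + elastic) strains gives |α₁ − α₂|·ΔT = P·[1/(A₁E₁) + 1/(A₂E₂)].
|α₁ − α₂|·ΔT = 8.4×10⁻⁶ × 59 = 0.0004956.
1/(A₁E₁) + 1/(A₂E₂) = 1/(425×197×10³) + 1/(2200×45×10³) = 2.204×10⁻⁸ N⁻¹.
So P = 0.0004956 / 2.204×10⁻⁸ = 22.48 kN.
σ_{stainless steel} = P/A₁ = 22480/425 = 52.9 MPa, tensile.

σ ≈ 52.9 MPa (tensile)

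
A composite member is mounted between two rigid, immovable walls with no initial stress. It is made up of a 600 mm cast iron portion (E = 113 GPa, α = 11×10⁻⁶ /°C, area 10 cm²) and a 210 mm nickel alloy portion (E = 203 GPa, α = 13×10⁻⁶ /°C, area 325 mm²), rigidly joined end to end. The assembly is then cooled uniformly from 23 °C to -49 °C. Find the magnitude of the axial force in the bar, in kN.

P ≈ 79.1 kN (tensile)

With the walls removed the bar would change length by δ_free = Σ αᵢΔT Lᵢ = 11×10⁻⁶×72×600 + 13×10⁻⁶×72×210 = 0.6718 mm.
The rigid supports impose zero overall length change; the single axial force P common to all segments must satisfy P Σ Lᵢ/(AᵢEᵢ) = δ_free.
Σ Lᵢ/(AᵢEᵢ) = 600/(1000×113×10³) + 210/(325×203×10³) = 8.493×10⁻⁶ mm/N.
So P = 0.6718 / 8.493×10⁻⁶ = 79.1 kN, tensile.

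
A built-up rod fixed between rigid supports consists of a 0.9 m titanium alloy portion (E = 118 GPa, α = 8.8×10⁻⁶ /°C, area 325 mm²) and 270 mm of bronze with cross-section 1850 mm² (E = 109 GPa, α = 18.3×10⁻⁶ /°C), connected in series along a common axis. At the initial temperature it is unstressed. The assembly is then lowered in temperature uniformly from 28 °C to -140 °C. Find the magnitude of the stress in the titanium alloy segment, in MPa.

σ ≈ 268 MPa (tensile)

With the walls removed the bar would change length by δ_free = Σ αᵢΔT Lᵢ = 8.8×10⁻⁶×168×900 + 18.3×10⁻⁶×168×270 = 2.161 mm.
The walls prevent any net length change, so an axial force P (same in every segment) develops. Compatibility: P · Σ Lᵢ/(AᵢEᵢ) = δ_free.
The series flexibility is Σ Lᵢ/(AᵢEᵢ) = 900/(325×118×10³) + 270/(1850×109×10³) = 2.481×10⁻⁵ mm/N.
Hence P = δ_free / Σ(L/AE) = 2.161/2.481×10⁻⁵ = 87.1 kN (tensile).
σ_{titanium alloy} = P / A = 87100 / 325 = 268 MPa.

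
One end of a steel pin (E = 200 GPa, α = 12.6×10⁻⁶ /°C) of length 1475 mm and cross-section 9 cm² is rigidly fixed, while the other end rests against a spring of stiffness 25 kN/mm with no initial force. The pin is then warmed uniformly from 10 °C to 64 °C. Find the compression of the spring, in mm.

If the spring were absent the pin would lengthen by αΔT L = 12.6×10⁻⁶ × 54 × 1475 = 1.004 mm.
With a force P in the spring, the elastic change of the pin is PL/(AE) and that of the spring is P/k; compatibility requires their sum to equal δ_free.
P [ L/(AE) + 1/k ] = δ_free → P [ 1475/(900×200×10³) + 1/(25×10³) ] = 1.004.
P = 1.004 / 4.819×10⁻⁵ = 20820 N.
Spring compression = P/k = 20820/(25×10³) = 0.833 mm.

δ ≈ 0.833 mm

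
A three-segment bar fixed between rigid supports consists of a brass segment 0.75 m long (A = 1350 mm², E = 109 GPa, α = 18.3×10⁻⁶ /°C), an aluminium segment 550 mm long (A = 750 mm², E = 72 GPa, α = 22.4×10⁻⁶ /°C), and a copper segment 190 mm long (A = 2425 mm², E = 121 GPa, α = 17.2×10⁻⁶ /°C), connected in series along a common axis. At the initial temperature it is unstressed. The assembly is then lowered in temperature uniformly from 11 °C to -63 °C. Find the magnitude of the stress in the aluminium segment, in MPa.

σ ≈ 182 MPa (tensile)

Free thermal contraction of the whole bar: Σ αᵢΔT Lᵢ = 18.3×10⁻⁶×74×750 + 22.4×10⁻⁶×74×550 + 17.2×10⁻⁶×74×190 = 2.169 mm.
Since the ends are fixed, an axial force P builds up, equal in every segment, with P · Σ Lᵢ/(AᵢEᵢ) = δ_free.
The series flexibility is Σ Lᵢ/(AᵢEᵢ) = 750/(1350×109×10³) + 550/(750×72×10³) + 190/(2425×121×10³) = 1.593×10⁻⁵ mm/N.
P = 2.169 / 1.593×10⁻⁵ = 136200 N = 136.2 kN, tensile.
σ_{aluminium} = P / A = 136200 / 750 = 181.6 MPa.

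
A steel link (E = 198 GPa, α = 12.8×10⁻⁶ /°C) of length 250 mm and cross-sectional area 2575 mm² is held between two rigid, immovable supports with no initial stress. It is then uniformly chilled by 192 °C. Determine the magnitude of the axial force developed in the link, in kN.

P ≈ 1250 kN (tensile)

With zero net strain, σ = E·αΔT = 198 GPa × 12.8×10⁻⁶ × 192 = 486.6 MPa.
P = AEαΔT = 2575 × 198×10³ × 12.8×10⁻⁶ × 192 = 1253 kN (tensile).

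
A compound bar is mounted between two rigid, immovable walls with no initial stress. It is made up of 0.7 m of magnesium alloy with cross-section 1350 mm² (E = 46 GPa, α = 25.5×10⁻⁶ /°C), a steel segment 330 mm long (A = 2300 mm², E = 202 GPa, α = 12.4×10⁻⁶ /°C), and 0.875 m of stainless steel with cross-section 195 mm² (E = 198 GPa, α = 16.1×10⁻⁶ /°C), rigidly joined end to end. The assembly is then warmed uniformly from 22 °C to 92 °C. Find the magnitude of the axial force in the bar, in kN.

If the supports were absent, the total length change would be Σ αᵢΔT Lᵢ = 25.5×10⁻⁶×70×700 + 12.4×10⁻⁶×70×330 + 16.1×10⁻⁶×70×875 = 2.522 mm.
Since the ends are fixed, an axial force P builds up, equal in every segment, with P · Σ Lᵢ/(AᵢEᵢ) = δ_free.
The series flexibility is Σ Lᵢ/(AᵢEᵢ) = 700/(1350×46×10³) + 330/(2300×202×10³) + 875/(195×198×10³) = 3.464×10⁻⁵ mm/N.
Hence P = δ_free / Σ(L/AE) = 2.522/3.464×10⁻⁵ = 72.8 kN (compressive).

P ≈ 72.8 kN (compressive)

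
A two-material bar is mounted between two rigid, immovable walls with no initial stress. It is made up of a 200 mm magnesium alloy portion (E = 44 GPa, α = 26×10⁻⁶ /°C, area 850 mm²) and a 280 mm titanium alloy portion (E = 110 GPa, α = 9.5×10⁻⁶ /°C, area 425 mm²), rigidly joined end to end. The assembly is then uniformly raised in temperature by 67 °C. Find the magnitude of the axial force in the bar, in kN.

P ≈ 46.5 kN (compressive)

With the walls removed the bar would change length by δ_free = Σ αᵢΔT Lᵢ = 26×10⁻⁶×67×200 + 9.5×10⁻⁶×67×280 = 0.5266 mm.
The rigid supports impose zero overall length change; the single axial force P common to all segments must satisfy P Σ Lᵢ/(AᵢEᵢ) = δ_free.
The series flexibility is Σ Lᵢ/(AᵢEᵢ) = 200/(850×44×10³) + 280/(425×110×10³) = 1.134×10⁻⁵ mm/N.
So P = 0.5266 / 1.134×10⁻⁵ = 46.45 kN, compressive.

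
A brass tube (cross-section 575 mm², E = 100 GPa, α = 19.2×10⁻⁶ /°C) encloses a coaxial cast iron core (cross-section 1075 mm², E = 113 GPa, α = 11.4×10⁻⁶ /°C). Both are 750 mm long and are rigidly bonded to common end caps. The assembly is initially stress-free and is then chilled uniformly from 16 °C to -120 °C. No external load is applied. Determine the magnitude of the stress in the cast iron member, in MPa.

σ ≈ 38.5 MPa (compressive)

Both members must finish at the same length. With the larger α, the brass tends to over-contract; the plates restrain it, putting the brass in tension and the cast iron in compression. With no external load the two internal forces are equal and opposite, magnitude P.
Compatibility of the two members (thermal + elastic change equal): (α₁ − α₂)ΔT = P·[1/(A₁E₁) + 1/(A₂E₂)].
|α₁ − α₂|·ΔT = 7.8×10⁻⁶ × 136 = 0.001061.
1/(A₁E₁) + 1/(A₂E₂) = 1/(575×100×10³) + 1/(1075×113×10³) = 2.562×10⁻⁸ N⁻¹.
So P = 0.001061 / 2.562×10⁻⁸ = 41.4 kN.
σ_{cast iron} = P/A₂ = 41400/1075 = 38.51 MPa, compressive.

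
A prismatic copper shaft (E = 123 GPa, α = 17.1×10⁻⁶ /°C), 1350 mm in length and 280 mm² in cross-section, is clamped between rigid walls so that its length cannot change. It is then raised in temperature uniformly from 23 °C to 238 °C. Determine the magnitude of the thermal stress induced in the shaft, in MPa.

σ ≈ 452 MPa (compressive)

Because both ends are immovable the net strain is zero, and the suppressed thermal strain is αΔT = 17.1×10⁻⁶ × 215 = 3676.5×10⁻⁶.
σ = EαΔT = 123×10³ × 17.1×10⁻⁶ × 215 = 452.2 MPa (compressive; the shaft is trying to expand).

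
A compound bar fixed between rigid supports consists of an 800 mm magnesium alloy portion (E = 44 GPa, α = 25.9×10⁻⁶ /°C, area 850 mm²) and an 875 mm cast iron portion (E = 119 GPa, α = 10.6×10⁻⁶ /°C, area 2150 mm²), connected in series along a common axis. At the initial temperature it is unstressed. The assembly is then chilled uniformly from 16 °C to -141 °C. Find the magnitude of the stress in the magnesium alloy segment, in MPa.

With the walls removed the bar would change length by δ_free = Σ αᵢΔT Lᵢ = 25.9×10⁻⁶×157×800 + 10.6×10⁻⁶×157×875 = 4.709 mm.
The walls prevent any net length change, so an axial force P (same in every segment) develops. Compatibility: P · Σ Lᵢ/(AᵢEᵢ) = δ_free.
The series flexibility is Σ Lᵢ/(AᵢEᵢ) = 800/(850×44×10³) + 875/(2150×119×10³) = 2.481×10⁻⁵ mm/N.
P = 4.709 / 2.481×10⁻⁵ = 189800 N = 189.8 kN, tensile.
σ_{magnesium alloy} = P / A = 189800 / 850 = 223.3 MPa.

σ ≈ 223 MPa (tensile)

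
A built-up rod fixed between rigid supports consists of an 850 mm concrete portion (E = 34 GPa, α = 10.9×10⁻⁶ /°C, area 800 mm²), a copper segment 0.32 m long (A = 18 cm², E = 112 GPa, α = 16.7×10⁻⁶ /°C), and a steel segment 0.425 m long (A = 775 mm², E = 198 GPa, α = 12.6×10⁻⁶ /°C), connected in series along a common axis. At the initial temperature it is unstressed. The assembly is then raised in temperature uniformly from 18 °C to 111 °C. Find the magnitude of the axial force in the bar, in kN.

With the walls removed the bar would change length by δ_free = Σ αᵢΔT Lᵢ = 10.9×10⁻⁶×93×850 + 16.7×10⁻⁶×93×320 + 12.6×10⁻⁶×93×425 = 1.857 mm.
The rigid supports impose zero overall length change; the single axial force P common to all segments must satisfy P Σ Lᵢ/(AᵢEᵢ) = δ_free.
Σ Lᵢ/(AᵢEᵢ) = 850/(800×34×10³) + 320/(1800×112×10³) + 425/(775×198×10³) = 3.561×10⁻⁵ mm/N.
Hence P = δ_free / Σ(L/AE) = 1.857/3.561×10⁻⁵ = 52.14 kN (compressive).

P ≈ 52.1 kN (compressive)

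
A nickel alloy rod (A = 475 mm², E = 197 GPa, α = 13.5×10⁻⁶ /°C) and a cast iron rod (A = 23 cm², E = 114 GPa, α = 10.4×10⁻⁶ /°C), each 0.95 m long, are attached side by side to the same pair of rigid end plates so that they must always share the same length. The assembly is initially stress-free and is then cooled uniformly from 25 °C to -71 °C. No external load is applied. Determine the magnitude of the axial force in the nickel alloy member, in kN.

Both members must finish at the same length. With the larger α, the nickel alloy tends to over-contract; the plates restrain it, putting the nickel alloy in tension and the cast iron in compression. With no external load the two internal forces are equal and opposite, magnitude P.
Setting the final lengths equal and cancelling L: (α₁ − α₂)ΔT = P/(A₁E₁) + P/(A₂E₂).
|α₁ − α₂|·ΔT = 3.1×10⁻⁶ × 96 = 0.0002976.
1/(A₁E₁) + 1/(A₂E₂) = 1/(475×197×10³) + 1/(2300×114×10³) = 1.45×10⁻⁸ N⁻¹.
P = 0.0002976 / 1.45×10⁻⁸ = 20520 N = 20.52 kN.

P ≈ 20.5 kN (tensile in the nickel alloy)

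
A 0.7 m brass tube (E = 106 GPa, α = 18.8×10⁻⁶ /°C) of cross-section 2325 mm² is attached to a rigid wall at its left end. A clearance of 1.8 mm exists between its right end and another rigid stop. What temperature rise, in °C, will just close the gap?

Contact occurs when the free expansion equals the gap: αΔT L = 1.8 mm.
So ΔT = g/(αL) = 1.8/(18.8×10⁻⁶ × 700) = 136.8 °C.

ΔT ≈ 137 °C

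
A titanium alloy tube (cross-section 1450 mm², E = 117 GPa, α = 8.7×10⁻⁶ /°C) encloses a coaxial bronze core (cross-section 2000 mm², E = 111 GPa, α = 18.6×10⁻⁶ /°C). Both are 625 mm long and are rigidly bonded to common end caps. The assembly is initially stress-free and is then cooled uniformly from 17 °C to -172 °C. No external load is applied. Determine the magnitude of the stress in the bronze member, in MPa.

The bronze has the larger α, so on cooling it would change length more than the titanium alloy if both were free. The rigid plates force a common final length, so the bronze is put into tension and the titanium alloy into compression, with equal and opposite forces P (no external load).
Setting the final lengths equal and cancelling L: (α₁ − α₂)ΔT = P/(A₁E₁) + P/(A₂E₂).
|α₁ − α₂|·ΔT = 9.9×10⁻⁶ × 189 = 0.001871.
1/(A₁E₁) + 1/(A₂E₂) = 1/(1450×117×10³) + 1/(2000×111×10³) = 1.04×10⁻⁸ N⁻¹.
So P = 0.001871 / 1.04×10⁻⁸ = 179.9 kN.
σ_{bronze} = P/A₂ = 179900/2000 = 89.97 MPa, tensile.

σ ≈ 90 MPa (tensile)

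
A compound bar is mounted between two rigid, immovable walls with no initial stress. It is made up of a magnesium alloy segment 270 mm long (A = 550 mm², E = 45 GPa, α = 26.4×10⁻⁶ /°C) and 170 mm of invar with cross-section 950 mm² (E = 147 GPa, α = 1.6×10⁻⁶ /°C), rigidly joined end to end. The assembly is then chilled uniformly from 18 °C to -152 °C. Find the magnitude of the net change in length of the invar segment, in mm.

|ΔL| ≈ 0.08 mm

Free thermal contraction of the whole bar: Σ αᵢΔT Lᵢ = 26.4×10⁻⁶×170×270 + 1.6×10⁻⁶×170×170 = 1.258 mm.
Since the ends are fixed, an axial force P builds up, equal in every segment, with P · Σ Lᵢ/(AᵢEᵢ) = δ_free.
The series flexibility is Σ Lᵢ/(AᵢEᵢ) = 270/(550×45×10³) + 170/(950×147×10³) = 1.213×10⁻⁵ mm/N.
So P = 1.258 / 1.213×10⁻⁵ = 103.7 kN, tensile.
For the invar segment, free thermal change = 1.6×10⁻⁶×170×170 = 0.04624 mm and elastic change from P = 103700×170/(950×147×10³) = 0.1263 mm; these oppose, so the net change is 0.08 mm (segment lengthens).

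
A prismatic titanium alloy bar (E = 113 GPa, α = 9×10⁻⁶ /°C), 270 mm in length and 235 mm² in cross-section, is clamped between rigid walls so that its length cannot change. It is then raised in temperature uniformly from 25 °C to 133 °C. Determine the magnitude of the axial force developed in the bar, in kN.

The ends cannot move, so σ = EαΔT = 113×10³ × 9×10⁻⁶ × 108 = 109.8 MPa.
P = AEαΔT = 235 × 113×10³ × 9×10⁻⁶ × 108 = 25.81 kN (compressive).

P ≈ 25.8 kN (compressive)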